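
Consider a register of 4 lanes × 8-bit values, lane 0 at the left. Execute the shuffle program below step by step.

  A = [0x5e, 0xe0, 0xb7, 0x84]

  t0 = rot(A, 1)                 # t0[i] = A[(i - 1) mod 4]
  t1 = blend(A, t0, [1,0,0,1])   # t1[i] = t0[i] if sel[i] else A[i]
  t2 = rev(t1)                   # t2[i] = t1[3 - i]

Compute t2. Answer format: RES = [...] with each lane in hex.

t0 = [0x84, 0x5e, 0xe0, 0xb7]
t1 = [0x84, 0xe0, 0xb7, 0xb7]
t2 = [0xb7, 0xb7, 0xe0, 0x84]

RES = [0xb7, 0xb7, 0xe0, 0x84]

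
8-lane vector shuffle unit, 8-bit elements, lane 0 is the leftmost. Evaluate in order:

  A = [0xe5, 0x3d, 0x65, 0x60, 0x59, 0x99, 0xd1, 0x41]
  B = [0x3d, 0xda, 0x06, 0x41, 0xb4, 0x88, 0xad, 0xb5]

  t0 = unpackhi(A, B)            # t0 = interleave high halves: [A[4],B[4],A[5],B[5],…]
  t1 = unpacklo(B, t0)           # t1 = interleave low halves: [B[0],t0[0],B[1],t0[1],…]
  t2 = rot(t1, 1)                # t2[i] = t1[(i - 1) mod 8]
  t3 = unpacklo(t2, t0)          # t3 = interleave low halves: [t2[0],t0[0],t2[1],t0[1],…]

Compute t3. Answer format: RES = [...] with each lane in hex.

RES = [ 0x88  0x59  0x3d  0xb4  0x59  0x99  0xda  0x88 ]

→ t0 |59|b4|99|88|d1|ad|41|b5|
→ t1 |3d|59|da|b4|06|99|41|88|
→ t2 |88|3d|59|da|b4|06|99|41|
→ t3 |88|59|3d|b4|59|99|da|88|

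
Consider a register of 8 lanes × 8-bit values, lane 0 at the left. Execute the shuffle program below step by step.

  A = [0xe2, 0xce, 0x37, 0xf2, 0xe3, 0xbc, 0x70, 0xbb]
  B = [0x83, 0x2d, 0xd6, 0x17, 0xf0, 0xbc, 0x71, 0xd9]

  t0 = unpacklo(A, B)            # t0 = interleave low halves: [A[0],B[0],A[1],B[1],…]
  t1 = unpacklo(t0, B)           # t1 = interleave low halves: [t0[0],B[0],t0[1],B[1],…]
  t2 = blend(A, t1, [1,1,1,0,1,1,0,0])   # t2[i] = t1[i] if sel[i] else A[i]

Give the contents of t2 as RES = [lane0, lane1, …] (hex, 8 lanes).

  t0: e2 83 ce 2d 37 d6 f2 17
  t1: e2 83 83 2d ce d6 2d 17
  t2: e2 83 83 f2 ce d6 70 bb

RES = [0xe2, 0x83, 0x83, 0xf2, 0xce, 0xd6, 0x70, 0xbb]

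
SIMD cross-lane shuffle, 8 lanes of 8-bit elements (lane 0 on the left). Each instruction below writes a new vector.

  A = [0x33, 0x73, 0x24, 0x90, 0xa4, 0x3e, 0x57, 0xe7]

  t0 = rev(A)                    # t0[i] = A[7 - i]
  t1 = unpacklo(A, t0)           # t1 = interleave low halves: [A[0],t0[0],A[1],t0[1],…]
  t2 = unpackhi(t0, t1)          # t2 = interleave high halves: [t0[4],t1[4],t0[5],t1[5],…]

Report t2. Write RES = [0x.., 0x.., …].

→ t0 |e7|57|3e|a4|90|24|73|33|
→ t1 |33|e7|73|57|24|3e|90|a4|
→ t2 |90|24|24|3e|73|90|33|a4|

RES = [ 0x90  0x24  0x24  0x3e  0x73  0x90  0x33  0xa4 ]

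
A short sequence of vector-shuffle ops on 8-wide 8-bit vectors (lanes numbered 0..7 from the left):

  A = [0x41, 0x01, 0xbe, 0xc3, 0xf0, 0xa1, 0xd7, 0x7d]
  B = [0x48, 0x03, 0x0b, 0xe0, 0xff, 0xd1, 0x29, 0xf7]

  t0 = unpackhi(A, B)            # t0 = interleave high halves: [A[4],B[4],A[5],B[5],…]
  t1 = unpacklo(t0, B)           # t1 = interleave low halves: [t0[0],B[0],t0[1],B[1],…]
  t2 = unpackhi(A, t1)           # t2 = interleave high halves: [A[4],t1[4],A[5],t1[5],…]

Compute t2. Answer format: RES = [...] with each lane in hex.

  t0: f0 ff a1 d1 d7 29 7d f7
  t1: f0 48 ff 03 a1 0b d1 e0
  t2: f0 a1 a1 0b d7 d1 7d e0

RES = [0xf0, 0xa1, 0xa1, 0x0b, 0xd7, 0xd1, 0x7d, 0xe0]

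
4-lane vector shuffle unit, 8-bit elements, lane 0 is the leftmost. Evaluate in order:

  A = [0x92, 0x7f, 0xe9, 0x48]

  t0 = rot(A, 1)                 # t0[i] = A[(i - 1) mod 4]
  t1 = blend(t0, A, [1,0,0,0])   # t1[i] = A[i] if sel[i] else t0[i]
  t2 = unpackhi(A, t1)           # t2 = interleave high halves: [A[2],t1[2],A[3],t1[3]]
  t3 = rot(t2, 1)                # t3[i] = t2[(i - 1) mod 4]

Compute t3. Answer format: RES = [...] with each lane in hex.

RES = [0xe9, 0xe9, 0x7f, 0x48]

→ t0 |48|92|7f|e9|
→ t1 |92|92|7f|e9|
→ t2 |e9|7f|48|e9|
→ t3 |e9|e9|7f|48|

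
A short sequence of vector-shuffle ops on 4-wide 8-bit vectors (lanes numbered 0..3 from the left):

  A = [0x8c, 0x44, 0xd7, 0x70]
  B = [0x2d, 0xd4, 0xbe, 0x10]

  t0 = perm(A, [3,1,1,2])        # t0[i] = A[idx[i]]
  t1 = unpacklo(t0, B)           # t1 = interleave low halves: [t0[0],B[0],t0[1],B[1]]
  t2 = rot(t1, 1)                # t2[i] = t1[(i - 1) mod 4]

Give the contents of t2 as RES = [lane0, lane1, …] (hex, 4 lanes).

RES = [ 0xd4  0x70  0x2d  0x44 ]

  t0: 70 44 44 d7
  t1: 70 2d 44 d4
  t2: d4 70 2d 44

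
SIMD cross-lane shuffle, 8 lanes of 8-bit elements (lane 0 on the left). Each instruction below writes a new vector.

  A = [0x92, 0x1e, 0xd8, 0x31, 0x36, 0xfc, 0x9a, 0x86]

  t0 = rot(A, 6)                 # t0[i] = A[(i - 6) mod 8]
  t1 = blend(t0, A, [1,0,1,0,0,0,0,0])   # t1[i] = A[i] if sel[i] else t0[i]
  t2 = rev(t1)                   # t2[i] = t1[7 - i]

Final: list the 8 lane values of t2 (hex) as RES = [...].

RES = [ 0x1e  0x92  0x86  0x9a  0xfc  0xd8  0x31  0x92 ]

→ t0 |d8|31|36|fc|9a|86|92|1e|
→ t1 |92|31|d8|fc|9a|86|92|1e|
→ t2 |1e|92|86|9a|fc|d8|31|92|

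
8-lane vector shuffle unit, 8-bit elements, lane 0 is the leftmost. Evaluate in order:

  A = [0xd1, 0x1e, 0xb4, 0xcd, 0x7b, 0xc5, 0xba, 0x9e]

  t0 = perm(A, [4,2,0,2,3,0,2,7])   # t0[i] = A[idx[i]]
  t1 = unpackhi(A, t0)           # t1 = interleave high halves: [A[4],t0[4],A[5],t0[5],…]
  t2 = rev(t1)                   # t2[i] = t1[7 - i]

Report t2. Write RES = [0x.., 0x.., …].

RES = [0x9e, 0x9e, 0xb4, 0xba, 0xd1, 0xc5, 0xcd, 0x7b]

  t0: 7b b4 d1 b4 cd d1 b4 9e
  t1: 7b cd c5 d1 ba b4 9e 9e
  t2: 9e 9e b4 ba d1 c5 cd 7b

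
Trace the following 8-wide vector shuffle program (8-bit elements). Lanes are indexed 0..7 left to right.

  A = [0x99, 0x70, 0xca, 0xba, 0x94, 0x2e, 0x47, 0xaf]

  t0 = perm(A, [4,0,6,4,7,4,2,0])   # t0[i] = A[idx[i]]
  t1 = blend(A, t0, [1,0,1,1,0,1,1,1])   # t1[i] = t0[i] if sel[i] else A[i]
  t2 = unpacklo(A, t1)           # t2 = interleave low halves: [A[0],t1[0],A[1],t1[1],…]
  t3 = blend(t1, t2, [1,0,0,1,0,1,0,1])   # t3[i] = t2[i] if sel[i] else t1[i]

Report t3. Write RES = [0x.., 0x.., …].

RES = [0x99, 0x70, 0x47, 0x70, 0x94, 0x47, 0xca, 0x94]

t0 = [0x94, 0x99, 0x47, 0x94, 0xaf, 0x94, 0xca, 0x99]
t1 = [0x94, 0x70, 0x47, 0x94, 0x94, 0x94, 0xca, 0x99]
t2 = [0x99, 0x94, 0x70, 0x70, 0xca, 0x47, 0xba, 0x94]
t3 = [0x99, 0x70, 0x47, 0x70, 0x94, 0x47, 0xca, 0x94]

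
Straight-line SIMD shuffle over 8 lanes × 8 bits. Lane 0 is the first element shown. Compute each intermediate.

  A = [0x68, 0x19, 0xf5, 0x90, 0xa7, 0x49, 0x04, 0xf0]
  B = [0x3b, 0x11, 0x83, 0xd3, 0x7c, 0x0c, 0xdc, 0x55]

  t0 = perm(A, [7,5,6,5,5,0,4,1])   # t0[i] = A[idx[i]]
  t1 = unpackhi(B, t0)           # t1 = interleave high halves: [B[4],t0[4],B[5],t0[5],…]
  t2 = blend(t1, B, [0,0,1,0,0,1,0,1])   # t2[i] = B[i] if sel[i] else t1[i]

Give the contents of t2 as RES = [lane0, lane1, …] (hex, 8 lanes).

RES = [0x7c, 0x49, 0x83, 0x68, 0xdc, 0x0c, 0x55, 0x55]

  t0: f0 49 04 49 49 68 a7 19
  t1: 7c 49 0c 68 dc a7 55 19
  t2: 7c 49 83 68 dc 0c 55 55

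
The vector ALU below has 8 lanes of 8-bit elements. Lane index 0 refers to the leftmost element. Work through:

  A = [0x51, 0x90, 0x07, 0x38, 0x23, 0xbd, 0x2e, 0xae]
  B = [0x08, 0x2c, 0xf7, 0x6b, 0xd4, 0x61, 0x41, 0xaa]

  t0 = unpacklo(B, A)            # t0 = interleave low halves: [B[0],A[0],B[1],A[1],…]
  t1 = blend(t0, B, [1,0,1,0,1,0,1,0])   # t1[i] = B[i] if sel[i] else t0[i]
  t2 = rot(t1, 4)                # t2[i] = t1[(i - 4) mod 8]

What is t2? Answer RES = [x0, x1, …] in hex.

RES = [ 0xd4  0x07  0x41  0x38  0x08  0x51  0xf7  0x90 ]

t0 = [0x08, 0x51, 0x2c, 0x90, 0xf7, 0x07, 0x6b, 0x38]
t1 = [0x08, 0x51, 0xf7, 0x90, 0xd4, 0x07, 0x41, 0x38]
t2 = [0xd4, 0x07, 0x41, 0x38, 0x08, 0x51, 0xf7, 0x90]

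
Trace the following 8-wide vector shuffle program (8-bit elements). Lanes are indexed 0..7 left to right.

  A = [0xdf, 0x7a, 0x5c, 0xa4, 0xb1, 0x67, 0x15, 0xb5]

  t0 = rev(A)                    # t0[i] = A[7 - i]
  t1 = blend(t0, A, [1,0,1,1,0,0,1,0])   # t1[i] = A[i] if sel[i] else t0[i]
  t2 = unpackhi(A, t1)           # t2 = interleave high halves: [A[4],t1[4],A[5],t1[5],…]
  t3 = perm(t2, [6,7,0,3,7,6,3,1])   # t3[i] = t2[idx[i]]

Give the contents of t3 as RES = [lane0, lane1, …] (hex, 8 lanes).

→ t0 |b5|15|67|b1|a4|5c|7a|df|
→ t1 |df|15|5c|a4|a4|5c|15|df|
→ t2 |b1|a4|67|5c|15|15|b5|df|
→ t3 |b5|df|b1|5c|df|b5|5c|a4|

RES = [0xb5, 0xdf, 0xb1, 0x5c, 0xdf, 0xb5, 0x5c, 0xa4]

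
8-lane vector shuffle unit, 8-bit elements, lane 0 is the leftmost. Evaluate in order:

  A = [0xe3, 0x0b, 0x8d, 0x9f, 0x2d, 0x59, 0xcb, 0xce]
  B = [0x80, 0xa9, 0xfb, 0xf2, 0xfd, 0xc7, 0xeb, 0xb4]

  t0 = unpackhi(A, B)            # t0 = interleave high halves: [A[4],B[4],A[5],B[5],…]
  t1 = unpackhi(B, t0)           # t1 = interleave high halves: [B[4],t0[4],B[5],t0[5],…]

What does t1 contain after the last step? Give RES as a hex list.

RES = [ 0xfd  0xcb  0xc7  0xeb  0xeb  0xce  0xb4  0xb4 ]

  t0: 2d fd 59 c7 cb eb ce b4
  t1: fd cb c7 eb eb ce b4 b4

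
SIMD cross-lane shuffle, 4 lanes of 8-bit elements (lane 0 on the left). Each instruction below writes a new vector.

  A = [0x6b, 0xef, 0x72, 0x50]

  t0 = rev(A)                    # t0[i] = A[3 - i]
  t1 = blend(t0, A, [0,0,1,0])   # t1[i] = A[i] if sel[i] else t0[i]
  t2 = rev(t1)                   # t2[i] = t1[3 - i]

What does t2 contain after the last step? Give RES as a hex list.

RES = [0x6b, 0x72, 0x72, 0x50]

→ t0 |50|72|ef|6b|
→ t1 |50|72|72|6b|
→ t2 |6b|72|72|50|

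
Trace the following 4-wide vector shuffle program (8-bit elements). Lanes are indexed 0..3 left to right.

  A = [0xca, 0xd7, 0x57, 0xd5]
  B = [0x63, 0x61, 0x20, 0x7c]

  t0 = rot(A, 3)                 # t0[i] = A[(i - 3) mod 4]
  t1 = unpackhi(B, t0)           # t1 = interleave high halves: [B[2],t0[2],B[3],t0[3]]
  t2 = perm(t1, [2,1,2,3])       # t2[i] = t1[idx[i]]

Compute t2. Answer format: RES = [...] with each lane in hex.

t0 = [0xd7, 0x57, 0xd5, 0xca]
t1 = [0x20, 0xd5, 0x7c, 0xca]
t2 = [0x7c, 0xd5, 0x7c, 0xca]

RES = [0x7c, 0xd5, 0x7c, 0xca]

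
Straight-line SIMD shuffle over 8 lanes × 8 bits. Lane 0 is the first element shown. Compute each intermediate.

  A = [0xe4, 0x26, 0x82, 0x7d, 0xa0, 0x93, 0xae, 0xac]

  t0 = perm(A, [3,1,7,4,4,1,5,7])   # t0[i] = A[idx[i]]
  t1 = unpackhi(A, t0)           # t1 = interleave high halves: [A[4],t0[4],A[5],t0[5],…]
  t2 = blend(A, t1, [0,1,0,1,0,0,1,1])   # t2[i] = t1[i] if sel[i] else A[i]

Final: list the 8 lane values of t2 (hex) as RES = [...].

t0 = [0x7d, 0x26, 0xac, 0xa0, 0xa0, 0x26, 0x93, 0xac]
t1 = [0xa0, 0xa0, 0x93, 0x26, 0xae, 0x93, 0xac, 0xac]
t2 = [0xe4, 0xa0, 0x82, 0x26, 0xa0, 0x93, 0xac, 0xac]

RES = [ 0xe4  0xa0  0x82  0x26  0xa0  0x93  0xac  0xac ]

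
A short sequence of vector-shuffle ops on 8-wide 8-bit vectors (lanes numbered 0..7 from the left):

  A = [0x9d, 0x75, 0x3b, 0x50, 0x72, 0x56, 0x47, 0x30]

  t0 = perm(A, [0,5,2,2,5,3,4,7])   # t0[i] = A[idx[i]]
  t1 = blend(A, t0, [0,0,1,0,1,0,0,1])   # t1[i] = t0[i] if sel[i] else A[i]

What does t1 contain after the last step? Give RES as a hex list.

RES = [0x9d, 0x75, 0x3b, 0x50, 0x56, 0x56, 0x47, 0x30]

  t0: 9d 56 3b 3b 56 50 72 30
  t1: 9d 75 3b 50 56 56 47 30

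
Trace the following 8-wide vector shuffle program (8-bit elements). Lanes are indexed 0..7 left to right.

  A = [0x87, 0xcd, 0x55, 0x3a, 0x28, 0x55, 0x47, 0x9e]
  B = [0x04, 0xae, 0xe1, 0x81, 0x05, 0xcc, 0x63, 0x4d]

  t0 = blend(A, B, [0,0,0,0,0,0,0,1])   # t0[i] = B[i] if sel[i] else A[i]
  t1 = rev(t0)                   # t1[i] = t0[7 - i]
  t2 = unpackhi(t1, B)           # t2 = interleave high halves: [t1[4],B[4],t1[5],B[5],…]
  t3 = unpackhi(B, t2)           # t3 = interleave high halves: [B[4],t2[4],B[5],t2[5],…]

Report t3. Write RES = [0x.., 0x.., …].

RES = [0x05, 0xcd, 0xcc, 0x63, 0x63, 0x87, 0x4d, 0x4d]

→ t0 |87|cd|55|3a|28|55|47|4d|
→ t1 |4d|47|55|28|3a|55|cd|87|
→ t2 |3a|05|55|cc|cd|63|87|4d|
→ t3 |05|cd|cc|63|63|87|4d|4d|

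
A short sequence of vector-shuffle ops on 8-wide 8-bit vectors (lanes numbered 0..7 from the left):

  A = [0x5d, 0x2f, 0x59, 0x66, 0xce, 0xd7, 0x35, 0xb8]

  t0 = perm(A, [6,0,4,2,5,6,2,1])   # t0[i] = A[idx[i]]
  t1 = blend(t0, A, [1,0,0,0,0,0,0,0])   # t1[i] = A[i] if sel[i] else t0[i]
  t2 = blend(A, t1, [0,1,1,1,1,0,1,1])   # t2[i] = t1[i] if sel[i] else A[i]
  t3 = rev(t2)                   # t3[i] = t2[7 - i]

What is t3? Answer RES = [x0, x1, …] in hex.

RES = [ 0x2f  0x59  0xd7  0xd7  0x59  0xce  0x5d  0x5d ]

  t0: 35 5d ce 59 d7 35 59 2f
  t1: 5d 5d ce 59 d7 35 59 2f
  t2: 5d 5d ce 59 d7 d7 59 2f
  t3: 2f 59 d7 d7 59 ce 5d 5d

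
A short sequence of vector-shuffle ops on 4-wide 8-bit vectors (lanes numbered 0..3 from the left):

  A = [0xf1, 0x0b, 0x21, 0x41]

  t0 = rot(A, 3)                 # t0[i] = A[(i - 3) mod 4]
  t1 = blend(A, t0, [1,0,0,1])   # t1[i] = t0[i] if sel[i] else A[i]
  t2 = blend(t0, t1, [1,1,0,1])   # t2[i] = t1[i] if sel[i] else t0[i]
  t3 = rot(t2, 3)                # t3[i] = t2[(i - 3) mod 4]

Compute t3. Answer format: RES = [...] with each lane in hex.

→ t0 |0b|21|41|f1|
→ t1 |0b|0b|21|f1|
→ t2 |0b|0b|41|f1|
→ t3 |0b|41|f1|0b|

RES = [0x0b, 0x41, 0xf1, 0x0b]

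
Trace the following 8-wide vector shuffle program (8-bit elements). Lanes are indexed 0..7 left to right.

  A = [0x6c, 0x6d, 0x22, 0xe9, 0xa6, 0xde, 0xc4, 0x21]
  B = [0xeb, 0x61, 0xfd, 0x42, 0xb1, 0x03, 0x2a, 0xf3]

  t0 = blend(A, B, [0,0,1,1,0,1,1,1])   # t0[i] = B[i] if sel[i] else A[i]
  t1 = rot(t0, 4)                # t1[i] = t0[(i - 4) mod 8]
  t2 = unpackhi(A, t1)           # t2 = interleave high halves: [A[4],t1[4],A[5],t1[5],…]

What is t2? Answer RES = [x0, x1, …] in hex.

  t0: 6c 6d fd 42 a6 03 2a f3
  t1: a6 03 2a f3 6c 6d fd 42
  t2: a6 6c de 6d c4 fd 21 42

RES = [0xa6, 0x6c, 0xde, 0x6d, 0xc4, 0xfd, 0x21, 0x42]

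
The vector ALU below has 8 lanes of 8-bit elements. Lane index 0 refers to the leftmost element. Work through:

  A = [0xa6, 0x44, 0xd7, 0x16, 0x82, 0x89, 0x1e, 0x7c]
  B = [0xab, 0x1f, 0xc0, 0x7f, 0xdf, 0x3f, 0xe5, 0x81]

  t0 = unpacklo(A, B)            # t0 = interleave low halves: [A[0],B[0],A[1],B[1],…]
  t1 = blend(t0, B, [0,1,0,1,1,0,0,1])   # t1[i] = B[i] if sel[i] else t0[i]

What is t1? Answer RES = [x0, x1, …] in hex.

t0 = [0xa6, 0xab, 0x44, 0x1f, 0xd7, 0xc0, 0x16, 0x7f]
t1 = [0xa6, 0x1f, 0x44, 0x7f, 0xdf, 0xc0, 0x16, 0x81]

RES = [0xa6, 0x1f, 0x44, 0x7f, 0xdf, 0xc0, 0x16, 0x81]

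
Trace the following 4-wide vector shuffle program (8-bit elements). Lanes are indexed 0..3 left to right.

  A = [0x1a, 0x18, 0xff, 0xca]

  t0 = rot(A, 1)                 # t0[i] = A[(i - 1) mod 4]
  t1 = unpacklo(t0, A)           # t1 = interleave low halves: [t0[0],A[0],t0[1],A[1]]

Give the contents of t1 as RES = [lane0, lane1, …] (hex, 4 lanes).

  t0: ca 1a 18 ff
  t1: ca 1a 1a 18

RES = [ 0xca  0x1a  0x1a  0x18 ]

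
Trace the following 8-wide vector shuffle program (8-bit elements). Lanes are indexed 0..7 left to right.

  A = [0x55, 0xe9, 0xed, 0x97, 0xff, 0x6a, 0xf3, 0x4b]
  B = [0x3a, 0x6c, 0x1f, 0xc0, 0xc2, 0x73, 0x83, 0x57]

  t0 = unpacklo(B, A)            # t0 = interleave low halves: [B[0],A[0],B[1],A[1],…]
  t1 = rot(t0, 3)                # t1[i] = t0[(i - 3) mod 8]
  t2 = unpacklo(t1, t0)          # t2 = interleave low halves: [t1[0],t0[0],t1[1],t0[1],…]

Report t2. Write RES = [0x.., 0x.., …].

  t0: 3a 55 6c e9 1f ed c0 97
  t1: ed c0 97 3a 55 6c e9 1f
  t2: ed 3a c0 55 97 6c 3a e9

RES = [0xed, 0x3a, 0xc0, 0x55, 0x97, 0x6c, 0x3a, 0xe9]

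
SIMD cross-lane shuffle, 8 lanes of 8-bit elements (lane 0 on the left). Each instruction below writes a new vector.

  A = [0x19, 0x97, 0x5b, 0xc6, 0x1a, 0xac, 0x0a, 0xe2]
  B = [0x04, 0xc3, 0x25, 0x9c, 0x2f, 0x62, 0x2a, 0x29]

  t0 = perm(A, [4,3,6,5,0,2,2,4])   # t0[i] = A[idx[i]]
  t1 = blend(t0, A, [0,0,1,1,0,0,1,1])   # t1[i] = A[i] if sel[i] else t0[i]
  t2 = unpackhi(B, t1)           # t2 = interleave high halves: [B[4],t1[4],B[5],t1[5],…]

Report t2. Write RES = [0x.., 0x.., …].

RES = [0x2f, 0x19, 0x62, 0x5b, 0x2a, 0x0a, 0x29, 0xe2]

  t0: 1a c6 0a ac 19 5b 5b 1a
  t1: 1a c6 5b c6 19 5b 0a e2
  t2: 2f 19 62 5b 2a 0a 29 e2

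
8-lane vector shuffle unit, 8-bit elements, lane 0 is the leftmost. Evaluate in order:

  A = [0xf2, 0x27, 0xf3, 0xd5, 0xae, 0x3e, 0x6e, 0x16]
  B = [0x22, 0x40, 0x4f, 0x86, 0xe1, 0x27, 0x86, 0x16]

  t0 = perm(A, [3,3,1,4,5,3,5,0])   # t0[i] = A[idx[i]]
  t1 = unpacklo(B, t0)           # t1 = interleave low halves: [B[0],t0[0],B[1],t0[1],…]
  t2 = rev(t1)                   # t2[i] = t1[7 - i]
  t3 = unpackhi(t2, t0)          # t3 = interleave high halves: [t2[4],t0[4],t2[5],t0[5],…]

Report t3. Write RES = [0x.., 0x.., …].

RES = [ 0xd5  0x3e  0x40  0xd5  0xd5  0x3e  0x22  0xf2 ]

t0 = [0xd5, 0xd5, 0x27, 0xae, 0x3e, 0xd5, 0x3e, 0xf2]
t1 = [0x22, 0xd5, 0x40, 0xd5, 0x4f, 0x27, 0x86, 0xae]
t2 = [0xae, 0x86, 0x27, 0x4f, 0xd5, 0x40, 0xd5, 0x22]
t3 = [0xd5, 0x3e, 0x40, 0xd5, 0xd5, 0x3e, 0x22, 0xf2]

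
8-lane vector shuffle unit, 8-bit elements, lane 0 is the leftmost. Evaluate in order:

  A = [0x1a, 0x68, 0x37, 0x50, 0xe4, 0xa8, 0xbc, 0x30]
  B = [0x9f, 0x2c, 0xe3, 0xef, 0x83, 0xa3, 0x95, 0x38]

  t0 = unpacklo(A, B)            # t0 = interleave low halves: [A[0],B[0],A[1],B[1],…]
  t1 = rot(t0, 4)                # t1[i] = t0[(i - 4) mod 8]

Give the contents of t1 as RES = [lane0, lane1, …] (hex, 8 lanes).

RES = [0x37, 0xe3, 0x50, 0xef, 0x1a, 0x9f, 0x68, 0x2c]

t0 = [0x1a, 0x9f, 0x68, 0x2c, 0x37, 0xe3, 0x50, 0xef]
t1 = [0x37, 0xe3, 0x50, 0xef, 0x1a, 0x9f, 0x68, 0x2c]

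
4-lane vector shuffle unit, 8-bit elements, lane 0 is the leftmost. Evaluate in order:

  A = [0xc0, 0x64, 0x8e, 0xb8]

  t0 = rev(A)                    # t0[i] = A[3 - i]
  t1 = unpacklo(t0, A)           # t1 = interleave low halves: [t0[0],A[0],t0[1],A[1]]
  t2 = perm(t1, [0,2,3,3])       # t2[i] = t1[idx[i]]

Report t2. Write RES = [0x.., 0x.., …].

→ t0 |b8|8e|64|c0|
→ t1 |b8|c0|8e|64|
→ t2 |b8|8e|64|64|

RES = [ 0xb8  0x8e  0x64  0x64 ]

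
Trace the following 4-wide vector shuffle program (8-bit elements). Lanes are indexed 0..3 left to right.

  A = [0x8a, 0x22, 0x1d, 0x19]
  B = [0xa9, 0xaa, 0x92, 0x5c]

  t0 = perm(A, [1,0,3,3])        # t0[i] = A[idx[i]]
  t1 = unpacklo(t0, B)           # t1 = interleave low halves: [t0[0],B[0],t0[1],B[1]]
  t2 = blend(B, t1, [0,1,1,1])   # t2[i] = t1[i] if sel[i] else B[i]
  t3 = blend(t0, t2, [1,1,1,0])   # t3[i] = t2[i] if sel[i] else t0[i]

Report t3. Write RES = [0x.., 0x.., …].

RES = [ 0xa9  0xa9  0x8a  0x19 ]

→ t0 |22|8a|19|19|
→ t1 |22|a9|8a|aa|
→ t2 |a9|a9|8a|aa|
→ t3 |a9|a9|8a|19|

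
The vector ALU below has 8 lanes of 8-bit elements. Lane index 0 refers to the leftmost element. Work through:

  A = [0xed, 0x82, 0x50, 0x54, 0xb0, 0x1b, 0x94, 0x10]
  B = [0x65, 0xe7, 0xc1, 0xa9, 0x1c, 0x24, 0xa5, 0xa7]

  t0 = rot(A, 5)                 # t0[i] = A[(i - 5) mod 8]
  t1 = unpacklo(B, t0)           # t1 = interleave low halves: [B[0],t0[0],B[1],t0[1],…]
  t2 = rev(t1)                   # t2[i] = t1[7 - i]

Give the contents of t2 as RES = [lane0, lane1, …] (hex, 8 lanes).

  t0: 54 b0 1b 94 10 ed 82 50
  t1: 65 54 e7 b0 c1 1b a9 94
  t2: 94 a9 1b c1 b0 e7 54 65

RES = [ 0x94  0xa9  0x1b  0xc1  0xb0  0xe7  0x54  0x65 ]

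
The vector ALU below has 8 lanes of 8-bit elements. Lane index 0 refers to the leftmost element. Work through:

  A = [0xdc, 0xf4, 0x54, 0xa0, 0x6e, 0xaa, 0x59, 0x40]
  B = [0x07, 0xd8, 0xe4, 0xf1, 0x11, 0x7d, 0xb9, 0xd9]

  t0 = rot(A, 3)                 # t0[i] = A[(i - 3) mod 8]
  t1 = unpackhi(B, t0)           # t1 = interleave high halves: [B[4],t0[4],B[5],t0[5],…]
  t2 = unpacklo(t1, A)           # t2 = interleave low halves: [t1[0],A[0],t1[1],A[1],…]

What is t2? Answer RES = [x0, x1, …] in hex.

→ t0 |aa|59|40|dc|f4|54|a0|6e|
→ t1 |11|f4|7d|54|b9|a0|d9|6e|
→ t2 |11|dc|f4|f4|7d|54|54|a0|

RES = [0x11, 0xdc, 0xf4, 0xf4, 0x7d, 0x54, 0x54, 0xa0]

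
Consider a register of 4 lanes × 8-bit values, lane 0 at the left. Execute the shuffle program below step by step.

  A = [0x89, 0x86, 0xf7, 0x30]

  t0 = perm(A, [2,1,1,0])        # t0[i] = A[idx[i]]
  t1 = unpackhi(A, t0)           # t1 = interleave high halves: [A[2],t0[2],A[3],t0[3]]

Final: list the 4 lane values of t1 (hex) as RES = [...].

RES = [ 0xf7  0x86  0x30  0x89 ]

→ t0 |f7|86|86|89|
→ t1 |f7|86|30|89|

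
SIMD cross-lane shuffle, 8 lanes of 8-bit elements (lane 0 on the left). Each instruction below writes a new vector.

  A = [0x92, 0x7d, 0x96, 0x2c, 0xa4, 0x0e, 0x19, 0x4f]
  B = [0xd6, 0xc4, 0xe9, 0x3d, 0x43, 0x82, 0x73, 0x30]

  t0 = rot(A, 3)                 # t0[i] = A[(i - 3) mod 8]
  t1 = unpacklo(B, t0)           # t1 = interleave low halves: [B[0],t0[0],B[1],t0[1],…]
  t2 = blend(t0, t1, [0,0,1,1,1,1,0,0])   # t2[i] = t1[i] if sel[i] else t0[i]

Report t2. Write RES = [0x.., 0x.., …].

RES = [ 0x0e  0x19  0xc4  0x19  0xe9  0x4f  0x2c  0xa4 ]

t0 = [0x0e, 0x19, 0x4f, 0x92, 0x7d, 0x96, 0x2c, 0xa4]
t1 = [0xd6, 0x0e, 0xc4, 0x19, 0xe9, 0x4f, 0x3d, 0x92]
t2 = [0x0e, 0x19, 0xc4, 0x19, 0xe9, 0x4f, 0x2c, 0xa4]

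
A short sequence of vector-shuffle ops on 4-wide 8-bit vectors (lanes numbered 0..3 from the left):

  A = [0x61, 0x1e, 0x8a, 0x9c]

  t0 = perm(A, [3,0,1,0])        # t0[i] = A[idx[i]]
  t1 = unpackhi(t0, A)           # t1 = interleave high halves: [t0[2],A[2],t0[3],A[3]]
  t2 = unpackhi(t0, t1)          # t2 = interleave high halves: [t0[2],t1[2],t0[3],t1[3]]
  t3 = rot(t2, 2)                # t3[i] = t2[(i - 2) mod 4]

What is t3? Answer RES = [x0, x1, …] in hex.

RES = [ 0x61  0x9c  0x1e  0x61 ]

  t0: 9c 61 1e 61
  t1: 1e 8a 61 9c
  t2: 1e 61 61 9c
  t3: 61 9c 1e 61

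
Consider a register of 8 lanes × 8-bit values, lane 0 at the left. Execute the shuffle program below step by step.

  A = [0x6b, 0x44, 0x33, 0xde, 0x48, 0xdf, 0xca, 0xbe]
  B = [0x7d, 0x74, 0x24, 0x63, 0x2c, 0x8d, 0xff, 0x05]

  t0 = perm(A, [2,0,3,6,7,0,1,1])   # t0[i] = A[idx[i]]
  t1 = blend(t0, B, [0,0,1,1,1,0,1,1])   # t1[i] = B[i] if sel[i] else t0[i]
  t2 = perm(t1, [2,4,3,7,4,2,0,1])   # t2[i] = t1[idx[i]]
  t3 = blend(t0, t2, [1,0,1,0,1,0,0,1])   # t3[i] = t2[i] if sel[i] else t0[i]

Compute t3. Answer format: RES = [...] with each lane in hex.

RES = [0x24, 0x6b, 0x63, 0xca, 0x2c, 0x6b, 0x44, 0x6b]

  t0: 33 6b de ca be 6b 44 44
  t1: 33 6b 24 63 2c 6b ff 05
  t2: 24 2c 63 05 2c 24 33 6b
  t3: 24 6b 63 ca 2c 6b 44 6b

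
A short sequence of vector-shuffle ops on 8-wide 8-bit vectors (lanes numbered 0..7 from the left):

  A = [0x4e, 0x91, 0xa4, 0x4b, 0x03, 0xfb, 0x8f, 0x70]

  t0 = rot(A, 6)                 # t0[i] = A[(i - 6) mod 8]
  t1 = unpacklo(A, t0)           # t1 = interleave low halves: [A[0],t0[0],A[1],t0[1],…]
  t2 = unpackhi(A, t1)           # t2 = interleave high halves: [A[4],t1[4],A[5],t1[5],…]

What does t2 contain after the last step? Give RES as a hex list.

RES = [0x03, 0xa4, 0xfb, 0x03, 0x8f, 0x4b, 0x70, 0xfb]

t0 = [0xa4, 0x4b, 0x03, 0xfb, 0x8f, 0x70, 0x4e, 0x91]
t1 = [0x4e, 0xa4, 0x91, 0x4b, 0xa4, 0x03, 0x4b, 0xfb]
t2 = [0x03, 0xa4, 0xfb, 0x03, 0x8f, 0x4b, 0x70, 0xfb]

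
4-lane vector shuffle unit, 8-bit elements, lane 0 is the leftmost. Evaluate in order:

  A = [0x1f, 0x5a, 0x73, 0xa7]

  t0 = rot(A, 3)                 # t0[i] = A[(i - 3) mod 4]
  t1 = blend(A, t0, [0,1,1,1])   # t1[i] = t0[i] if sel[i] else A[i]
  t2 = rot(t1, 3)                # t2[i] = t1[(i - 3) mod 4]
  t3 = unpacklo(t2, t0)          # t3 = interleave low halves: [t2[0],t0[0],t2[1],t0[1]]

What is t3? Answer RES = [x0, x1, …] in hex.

→ t0 |5a|73|a7|1f|
→ t1 |1f|73|a7|1f|
→ t2 |73|a7|1f|1f|
→ t3 |73|5a|a7|73|

RES = [0x73, 0x5a, 0xa7, 0x73]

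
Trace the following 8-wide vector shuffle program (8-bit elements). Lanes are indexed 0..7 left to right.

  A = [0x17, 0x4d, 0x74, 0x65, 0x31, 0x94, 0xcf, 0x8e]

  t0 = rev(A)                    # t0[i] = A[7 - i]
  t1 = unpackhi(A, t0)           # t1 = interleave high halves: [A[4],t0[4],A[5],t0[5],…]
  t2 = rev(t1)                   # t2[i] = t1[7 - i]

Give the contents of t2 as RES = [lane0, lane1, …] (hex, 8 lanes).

RES = [0x17, 0x8e, 0x4d, 0xcf, 0x74, 0x94, 0x65, 0x31]

  t0: 8e cf 94 31 65 74 4d 17
  t1: 31 65 94 74 cf 4d 8e 17
  t2: 17 8e 4d cf 74 94 65 31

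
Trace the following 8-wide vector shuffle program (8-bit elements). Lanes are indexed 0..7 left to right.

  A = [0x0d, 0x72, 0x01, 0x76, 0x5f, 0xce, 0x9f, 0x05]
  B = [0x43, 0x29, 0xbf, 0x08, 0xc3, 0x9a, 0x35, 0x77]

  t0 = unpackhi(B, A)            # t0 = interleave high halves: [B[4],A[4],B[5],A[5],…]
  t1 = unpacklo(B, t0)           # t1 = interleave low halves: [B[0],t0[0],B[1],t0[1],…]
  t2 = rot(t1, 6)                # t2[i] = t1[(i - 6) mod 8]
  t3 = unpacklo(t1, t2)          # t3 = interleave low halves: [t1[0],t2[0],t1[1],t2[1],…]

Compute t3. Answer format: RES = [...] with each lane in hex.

RES = [ 0x43  0x29  0xc3  0x5f  0x29  0xbf  0x5f  0x9a ]

  t0: c3 5f 9a ce 35 9f 77 05
  t1: 43 c3 29 5f bf 9a 08 ce
  t2: 29 5f bf 9a 08 ce 43 c3
  t3: 43 29 c3 5f 29 bf 5f 9a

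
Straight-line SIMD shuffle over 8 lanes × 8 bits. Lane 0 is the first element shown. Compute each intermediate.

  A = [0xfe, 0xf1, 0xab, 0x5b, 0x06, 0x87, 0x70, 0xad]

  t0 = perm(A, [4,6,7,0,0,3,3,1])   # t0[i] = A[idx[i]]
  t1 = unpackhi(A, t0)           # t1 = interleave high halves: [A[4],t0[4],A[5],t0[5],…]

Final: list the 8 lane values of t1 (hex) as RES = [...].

→ t0 |06|70|ad|fe|fe|5b|5b|f1|
→ t1 |06|fe|87|5b|70|5b|ad|f1|

RES = [ 0x06  0xfe  0x87  0x5b  0x70  0x5b  0xad  0xf1 ]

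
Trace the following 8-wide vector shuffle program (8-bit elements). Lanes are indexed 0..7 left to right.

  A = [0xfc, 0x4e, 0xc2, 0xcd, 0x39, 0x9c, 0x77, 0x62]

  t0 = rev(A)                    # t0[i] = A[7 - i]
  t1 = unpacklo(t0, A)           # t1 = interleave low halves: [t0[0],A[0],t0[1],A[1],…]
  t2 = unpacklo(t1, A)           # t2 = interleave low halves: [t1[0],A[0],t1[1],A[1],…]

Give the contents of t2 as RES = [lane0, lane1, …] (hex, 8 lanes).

  t0: 62 77 9c 39 cd c2 4e fc
  t1: 62 fc 77 4e 9c c2 39 cd
  t2: 62 fc fc 4e 77 c2 4e cd

RES = [ 0x62  0xfc  0xfc  0x4e  0x77  0xc2  0x4e  0xcd ]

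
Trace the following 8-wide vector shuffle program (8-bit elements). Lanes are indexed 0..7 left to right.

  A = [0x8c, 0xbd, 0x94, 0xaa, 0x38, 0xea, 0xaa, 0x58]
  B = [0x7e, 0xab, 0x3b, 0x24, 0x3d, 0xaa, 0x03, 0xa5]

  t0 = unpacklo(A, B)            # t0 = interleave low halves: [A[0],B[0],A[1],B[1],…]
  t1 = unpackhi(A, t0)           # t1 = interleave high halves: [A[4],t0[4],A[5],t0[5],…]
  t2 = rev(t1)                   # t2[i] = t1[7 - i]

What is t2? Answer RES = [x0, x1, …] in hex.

→ t0 |8c|7e|bd|ab|94|3b|aa|24|
→ t1 |38|94|ea|3b|aa|aa|58|24|
→ t2 |24|58|aa|aa|3b|ea|94|38|

RES = [ 0x24  0x58  0xaa  0xaa  0x3b  0xea  0x94  0x38 ]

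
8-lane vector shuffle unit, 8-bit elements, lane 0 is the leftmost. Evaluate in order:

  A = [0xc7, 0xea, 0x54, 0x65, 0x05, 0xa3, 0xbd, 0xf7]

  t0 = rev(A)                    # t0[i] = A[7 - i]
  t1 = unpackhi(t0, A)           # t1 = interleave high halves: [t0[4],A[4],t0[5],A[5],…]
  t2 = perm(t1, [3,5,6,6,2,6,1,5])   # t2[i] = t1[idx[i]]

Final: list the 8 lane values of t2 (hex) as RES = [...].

t0 = [0xf7, 0xbd, 0xa3, 0x05, 0x65, 0x54, 0xea, 0xc7]
t1 = [0x65, 0x05, 0x54, 0xa3, 0xea, 0xbd, 0xc7, 0xf7]
t2 = [0xa3, 0xbd, 0xc7, 0xc7, 0x54, 0xc7, 0x05, 0xbd]

RES = [0xa3, 0xbd, 0xc7, 0xc7, 0x54, 0xc7, 0x05, 0xbd]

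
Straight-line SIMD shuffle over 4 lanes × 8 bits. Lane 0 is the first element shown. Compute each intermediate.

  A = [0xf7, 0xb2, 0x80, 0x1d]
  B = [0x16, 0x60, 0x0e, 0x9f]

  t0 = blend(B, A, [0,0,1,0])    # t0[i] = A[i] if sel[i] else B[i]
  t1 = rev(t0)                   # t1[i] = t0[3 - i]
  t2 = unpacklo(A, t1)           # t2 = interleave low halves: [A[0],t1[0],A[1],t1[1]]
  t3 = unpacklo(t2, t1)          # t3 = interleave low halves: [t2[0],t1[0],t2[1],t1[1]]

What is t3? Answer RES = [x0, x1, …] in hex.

→ t0 |16|60|80|9f|
→ t1 |9f|80|60|16|
→ t2 |f7|9f|b2|80|
→ t3 |f7|9f|9f|80|

RES = [0xf7, 0x9f, 0x9f, 0x80]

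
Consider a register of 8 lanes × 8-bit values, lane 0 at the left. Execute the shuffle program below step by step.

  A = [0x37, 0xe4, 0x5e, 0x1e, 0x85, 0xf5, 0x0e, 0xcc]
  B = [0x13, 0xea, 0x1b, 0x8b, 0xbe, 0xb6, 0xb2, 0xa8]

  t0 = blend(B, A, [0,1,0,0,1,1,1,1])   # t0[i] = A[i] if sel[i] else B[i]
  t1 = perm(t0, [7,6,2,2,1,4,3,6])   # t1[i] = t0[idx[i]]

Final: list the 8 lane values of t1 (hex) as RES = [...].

RES = [0xcc, 0x0e, 0x1b, 0x1b, 0xe4, 0x85, 0x8b, 0x0e]

→ t0 |13|e4|1b|8b|85|f5|0e|cc|
→ t1 |cc|0e|1b|1b|e4|85|8b|0e|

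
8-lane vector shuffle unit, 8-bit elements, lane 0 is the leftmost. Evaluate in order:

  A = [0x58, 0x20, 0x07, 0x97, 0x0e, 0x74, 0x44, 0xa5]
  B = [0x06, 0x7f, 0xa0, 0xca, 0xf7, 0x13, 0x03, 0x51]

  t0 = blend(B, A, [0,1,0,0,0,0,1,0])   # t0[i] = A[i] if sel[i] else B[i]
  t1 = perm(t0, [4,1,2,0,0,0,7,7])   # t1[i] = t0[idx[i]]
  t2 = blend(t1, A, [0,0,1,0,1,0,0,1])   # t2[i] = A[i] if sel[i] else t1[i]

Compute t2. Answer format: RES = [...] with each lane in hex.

RES = [ 0xf7  0x20  0x07  0x06  0x0e  0x06  0x51  0xa5 ]

  t0: 06 20 a0 ca f7 13 44 51
  t1: f7 20 a0 06 06 06 51 51
  t2: f7 20 07 06 0e 06 51 a5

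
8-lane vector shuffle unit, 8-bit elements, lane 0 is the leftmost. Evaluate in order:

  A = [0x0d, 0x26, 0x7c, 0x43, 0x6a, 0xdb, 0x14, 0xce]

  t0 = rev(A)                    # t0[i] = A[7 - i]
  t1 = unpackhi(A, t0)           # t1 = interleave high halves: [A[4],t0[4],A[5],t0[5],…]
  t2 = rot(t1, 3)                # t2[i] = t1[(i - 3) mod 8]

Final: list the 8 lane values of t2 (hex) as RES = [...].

RES = [ 0x26  0xce  0x0d  0x6a  0x43  0xdb  0x7c  0x14 ]

t0 = [0xce, 0x14, 0xdb, 0x6a, 0x43, 0x7c, 0x26, 0x0d]
t1 = [0x6a, 0x43, 0xdb, 0x7c, 0x14, 0x26, 0xce, 0x0d]
t2 = [0x26, 0xce, 0x0d, 0x6a, 0x43, 0xdb, 0x7c, 0x14]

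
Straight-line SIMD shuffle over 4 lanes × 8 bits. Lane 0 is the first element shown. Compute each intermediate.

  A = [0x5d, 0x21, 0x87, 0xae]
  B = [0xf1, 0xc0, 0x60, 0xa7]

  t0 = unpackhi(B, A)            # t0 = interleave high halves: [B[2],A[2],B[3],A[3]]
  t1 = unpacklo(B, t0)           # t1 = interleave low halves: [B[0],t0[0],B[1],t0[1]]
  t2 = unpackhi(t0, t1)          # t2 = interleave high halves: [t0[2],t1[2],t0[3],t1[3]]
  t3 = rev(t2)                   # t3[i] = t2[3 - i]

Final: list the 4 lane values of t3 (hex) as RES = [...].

t0 = [0x60, 0x87, 0xa7, 0xae]
t1 = [0xf1, 0x60, 0xc0, 0x87]
t2 = [0xa7, 0xc0, 0xae, 0x87]
t3 = [0x87, 0xae, 0xc0, 0xa7]

RES = [0x87, 0xae, 0xc0, 0xa7]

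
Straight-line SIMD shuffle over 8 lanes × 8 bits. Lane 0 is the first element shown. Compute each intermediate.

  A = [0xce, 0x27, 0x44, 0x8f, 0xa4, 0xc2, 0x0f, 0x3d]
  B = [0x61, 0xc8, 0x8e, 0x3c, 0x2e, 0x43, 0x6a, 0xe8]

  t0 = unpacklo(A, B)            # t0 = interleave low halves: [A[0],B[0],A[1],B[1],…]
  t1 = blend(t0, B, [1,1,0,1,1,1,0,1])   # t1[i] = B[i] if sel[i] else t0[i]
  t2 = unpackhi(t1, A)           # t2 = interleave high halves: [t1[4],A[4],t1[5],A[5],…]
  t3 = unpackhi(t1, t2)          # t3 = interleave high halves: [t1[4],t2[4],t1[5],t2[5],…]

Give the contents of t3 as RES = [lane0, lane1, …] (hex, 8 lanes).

  t0: ce 61 27 c8 44 8e 8f 3c
  t1: 61 c8 27 3c 2e 43 8f e8
  t2: 2e a4 43 c2 8f 0f e8 3d
  t3: 2e 8f 43 0f 8f e8 e8 3d

RES = [0x2e, 0x8f, 0x43, 0x0f, 0x8f, 0xe8, 0xe8, 0x3d]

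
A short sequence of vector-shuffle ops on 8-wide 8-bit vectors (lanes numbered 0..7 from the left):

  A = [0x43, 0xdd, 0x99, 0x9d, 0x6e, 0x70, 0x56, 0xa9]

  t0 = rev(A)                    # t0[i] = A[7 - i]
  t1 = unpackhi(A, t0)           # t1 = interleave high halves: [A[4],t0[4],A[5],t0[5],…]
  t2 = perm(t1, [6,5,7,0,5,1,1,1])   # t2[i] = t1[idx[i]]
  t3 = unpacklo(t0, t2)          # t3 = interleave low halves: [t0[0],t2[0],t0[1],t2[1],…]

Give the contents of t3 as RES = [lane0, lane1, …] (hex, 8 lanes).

RES = [ 0xa9  0xa9  0x56  0xdd  0x70  0x43  0x6e  0x6e ]

t0 = [0xa9, 0x56, 0x70, 0x6e, 0x9d, 0x99, 0xdd, 0x43]
t1 = [0x6e, 0x9d, 0x70, 0x99, 0x56, 0xdd, 0xa9, 0x43]
t2 = [0xa9, 0xdd, 0x43, 0x6e, 0xdd, 0x9d, 0x9d, 0x9d]
t3 = [0xa9, 0xa9, 0x56, 0xdd, 0x70, 0x43, 0x6e, 0x6e]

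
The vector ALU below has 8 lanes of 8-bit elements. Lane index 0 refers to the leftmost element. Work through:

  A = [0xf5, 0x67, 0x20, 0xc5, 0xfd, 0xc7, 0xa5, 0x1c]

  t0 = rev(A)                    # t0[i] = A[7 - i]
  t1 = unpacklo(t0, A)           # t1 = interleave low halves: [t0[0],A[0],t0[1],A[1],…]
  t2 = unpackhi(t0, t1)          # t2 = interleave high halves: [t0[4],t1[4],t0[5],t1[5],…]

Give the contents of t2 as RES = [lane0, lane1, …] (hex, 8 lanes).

→ t0 |1c|a5|c7|fd|c5|20|67|f5|
→ t1 |1c|f5|a5|67|c7|20|fd|c5|
→ t2 |c5|c7|20|20|67|fd|f5|c5|

RES = [0xc5, 0xc7, 0x20, 0x20, 0x67, 0xfd, 0xf5, 0xc5]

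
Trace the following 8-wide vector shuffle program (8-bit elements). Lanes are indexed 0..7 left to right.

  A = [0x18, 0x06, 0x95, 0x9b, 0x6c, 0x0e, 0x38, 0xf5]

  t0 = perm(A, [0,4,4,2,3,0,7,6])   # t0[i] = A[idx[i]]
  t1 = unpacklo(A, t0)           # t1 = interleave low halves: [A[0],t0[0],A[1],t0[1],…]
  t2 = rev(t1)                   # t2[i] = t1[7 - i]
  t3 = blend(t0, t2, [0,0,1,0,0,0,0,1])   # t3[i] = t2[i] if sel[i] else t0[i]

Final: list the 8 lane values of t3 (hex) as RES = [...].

  t0: 18 6c 6c 95 9b 18 f5 38
  t1: 18 18 06 6c 95 6c 9b 95
  t2: 95 9b 6c 95 6c 06 18 18
  t3: 18 6c 6c 95 9b 18 f5 18

RES = [ 0x18  0x6c  0x6c  0x95  0x9b  0x18  0xf5  0x18 ]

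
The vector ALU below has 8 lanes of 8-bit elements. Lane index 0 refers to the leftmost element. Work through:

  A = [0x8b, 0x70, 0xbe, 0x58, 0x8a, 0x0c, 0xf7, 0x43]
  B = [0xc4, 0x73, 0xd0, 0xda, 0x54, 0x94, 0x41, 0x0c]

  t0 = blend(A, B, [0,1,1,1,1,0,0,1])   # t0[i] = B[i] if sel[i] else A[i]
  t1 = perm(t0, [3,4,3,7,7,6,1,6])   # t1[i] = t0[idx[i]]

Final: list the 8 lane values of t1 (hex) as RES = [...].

→ t0 |8b|73|d0|da|54|0c|f7|0c|
→ t1 |da|54|da|0c|0c|f7|73|f7|

RES = [ 0xda  0x54  0xda  0x0c  0x0c  0xf7  0x73  0xf7 ]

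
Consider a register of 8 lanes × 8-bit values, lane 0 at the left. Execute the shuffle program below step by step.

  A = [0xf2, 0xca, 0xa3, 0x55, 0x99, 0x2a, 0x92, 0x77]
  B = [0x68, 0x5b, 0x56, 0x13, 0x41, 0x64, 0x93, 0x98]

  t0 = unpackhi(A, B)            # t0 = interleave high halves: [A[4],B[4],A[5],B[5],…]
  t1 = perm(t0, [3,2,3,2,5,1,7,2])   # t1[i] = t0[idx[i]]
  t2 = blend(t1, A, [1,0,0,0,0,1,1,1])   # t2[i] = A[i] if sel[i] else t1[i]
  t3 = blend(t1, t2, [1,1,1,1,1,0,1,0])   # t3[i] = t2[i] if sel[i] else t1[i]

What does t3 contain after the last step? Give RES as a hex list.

t0 = [0x99, 0x41, 0x2a, 0x64, 0x92, 0x93, 0x77, 0x98]
t1 = [0x64, 0x2a, 0x64, 0x2a, 0x93, 0x41, 0x98, 0x2a]
t2 = [0xf2, 0x2a, 0x64, 0x2a, 0x93, 0x2a, 0x92, 0x77]
t3 = [0xf2, 0x2a, 0x64, 0x2a, 0x93, 0x41, 0x92, 0x2a]

RES = [0xf2, 0x2a, 0x64, 0x2a, 0x93, 0x41, 0x92, 0x2a]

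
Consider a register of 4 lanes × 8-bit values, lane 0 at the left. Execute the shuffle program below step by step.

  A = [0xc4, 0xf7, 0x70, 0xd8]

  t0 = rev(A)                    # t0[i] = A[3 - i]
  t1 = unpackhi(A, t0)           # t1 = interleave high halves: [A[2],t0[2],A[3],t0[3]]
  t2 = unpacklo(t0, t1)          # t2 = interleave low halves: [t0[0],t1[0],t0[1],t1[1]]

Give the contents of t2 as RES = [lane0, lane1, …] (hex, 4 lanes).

RES = [ 0xd8  0x70  0x70  0xf7 ]

t0 = [0xd8, 0x70, 0xf7, 0xc4]
t1 = [0x70, 0xf7, 0xd8, 0xc4]
t2 = [0xd8, 0x70, 0x70, 0xf7]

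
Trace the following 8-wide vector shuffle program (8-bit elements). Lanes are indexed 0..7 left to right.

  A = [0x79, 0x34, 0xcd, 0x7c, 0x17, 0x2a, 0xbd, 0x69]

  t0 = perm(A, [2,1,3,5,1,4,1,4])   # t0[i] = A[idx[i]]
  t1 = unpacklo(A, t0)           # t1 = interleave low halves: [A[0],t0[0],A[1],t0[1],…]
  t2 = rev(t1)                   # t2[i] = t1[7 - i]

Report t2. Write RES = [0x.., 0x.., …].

t0 = [0xcd, 0x34, 0x7c, 0x2a, 0x34, 0x17, 0x34, 0x17]
t1 = [0x79, 0xcd, 0x34, 0x34, 0xcd, 0x7c, 0x7c, 0x2a]
t2 = [0x2a, 0x7c, 0x7c, 0xcd, 0x34, 0x34, 0xcd, 0x79]

RES = [0x2a, 0x7c, 0x7c, 0xcd, 0x34, 0x34, 0xcd, 0x79]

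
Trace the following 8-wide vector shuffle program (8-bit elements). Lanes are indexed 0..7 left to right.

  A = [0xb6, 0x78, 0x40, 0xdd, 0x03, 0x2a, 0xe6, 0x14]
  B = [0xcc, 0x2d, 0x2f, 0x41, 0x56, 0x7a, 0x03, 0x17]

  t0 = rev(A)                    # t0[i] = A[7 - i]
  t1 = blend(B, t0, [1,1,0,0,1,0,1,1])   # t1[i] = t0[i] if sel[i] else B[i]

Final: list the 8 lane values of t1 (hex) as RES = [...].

  t0: 14 e6 2a 03 dd 40 78 b6
  t1: 14 e6 2f 41 dd 7a 78 b6

RES = [0x14, 0xe6, 0x2f, 0x41, 0xdd, 0x7a, 0x78, 0xb6]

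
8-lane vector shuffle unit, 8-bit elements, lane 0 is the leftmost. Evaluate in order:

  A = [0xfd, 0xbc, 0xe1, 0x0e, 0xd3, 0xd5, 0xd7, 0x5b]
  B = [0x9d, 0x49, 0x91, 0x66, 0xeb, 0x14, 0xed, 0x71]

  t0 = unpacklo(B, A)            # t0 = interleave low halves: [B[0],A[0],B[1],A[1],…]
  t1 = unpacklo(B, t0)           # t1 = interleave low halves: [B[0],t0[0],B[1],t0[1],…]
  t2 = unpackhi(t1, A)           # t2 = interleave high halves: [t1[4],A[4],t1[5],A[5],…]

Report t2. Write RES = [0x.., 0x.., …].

RES = [ 0x91  0xd3  0x49  0xd5  0x66  0xd7  0xbc  0x5b ]

  t0: 9d fd 49 bc 91 e1 66 0e
  t1: 9d 9d 49 fd 91 49 66 bc
  t2: 91 d3 49 d5 66 d7 bc 5b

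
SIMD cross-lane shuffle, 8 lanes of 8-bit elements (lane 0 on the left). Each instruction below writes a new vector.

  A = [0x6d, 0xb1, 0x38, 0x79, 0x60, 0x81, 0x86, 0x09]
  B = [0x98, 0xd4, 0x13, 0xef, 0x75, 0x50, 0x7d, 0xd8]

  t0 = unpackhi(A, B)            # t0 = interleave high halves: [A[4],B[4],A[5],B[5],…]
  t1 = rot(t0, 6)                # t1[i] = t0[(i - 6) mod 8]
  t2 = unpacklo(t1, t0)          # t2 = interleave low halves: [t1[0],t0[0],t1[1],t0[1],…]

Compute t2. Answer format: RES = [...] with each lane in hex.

RES = [0x81, 0x60, 0x50, 0x75, 0x86, 0x81, 0x7d, 0x50]

→ t0 |60|75|81|50|86|7d|09|d8|
→ t1 |81|50|86|7d|09|d8|60|75|
→ t2 |81|60|50|75|86|81|7d|50|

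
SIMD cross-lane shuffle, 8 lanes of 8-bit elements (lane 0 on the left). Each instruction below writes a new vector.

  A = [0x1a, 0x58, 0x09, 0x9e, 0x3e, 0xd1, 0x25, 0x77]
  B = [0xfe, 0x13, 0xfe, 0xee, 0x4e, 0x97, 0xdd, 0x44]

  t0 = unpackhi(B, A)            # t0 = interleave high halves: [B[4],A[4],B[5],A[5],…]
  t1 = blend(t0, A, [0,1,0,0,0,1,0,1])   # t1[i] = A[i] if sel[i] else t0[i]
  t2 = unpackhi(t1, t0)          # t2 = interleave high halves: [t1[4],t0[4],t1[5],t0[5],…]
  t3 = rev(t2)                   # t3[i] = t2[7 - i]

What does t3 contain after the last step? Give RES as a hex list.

RES = [0x77, 0x77, 0x44, 0x44, 0x25, 0xd1, 0xdd, 0xdd]

  t0: 4e 3e 97 d1 dd 25 44 77
  t1: 4e 58 97 d1 dd d1 44 77
  t2: dd dd d1 25 44 44 77 77
  t3: 77 77 44 44 25 d1 dd dd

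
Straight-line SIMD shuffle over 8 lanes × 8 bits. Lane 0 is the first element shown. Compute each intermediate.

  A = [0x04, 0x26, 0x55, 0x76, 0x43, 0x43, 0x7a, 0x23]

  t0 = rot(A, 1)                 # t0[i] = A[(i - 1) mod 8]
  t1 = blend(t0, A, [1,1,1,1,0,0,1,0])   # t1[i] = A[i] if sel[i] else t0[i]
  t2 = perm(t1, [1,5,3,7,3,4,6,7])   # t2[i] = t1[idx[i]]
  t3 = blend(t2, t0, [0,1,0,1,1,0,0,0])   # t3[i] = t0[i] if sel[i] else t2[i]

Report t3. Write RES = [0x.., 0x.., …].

RES = [ 0x26  0x04  0x76  0x55  0x76  0x76  0x7a  0x7a ]

  t0: 23 04 26 55 76 43 43 7a
  t1: 04 26 55 76 76 43 7a 7a
  t2: 26 43 76 7a 76 76 7a 7a
  t3: 26 04 76 55 76 76 7a 7a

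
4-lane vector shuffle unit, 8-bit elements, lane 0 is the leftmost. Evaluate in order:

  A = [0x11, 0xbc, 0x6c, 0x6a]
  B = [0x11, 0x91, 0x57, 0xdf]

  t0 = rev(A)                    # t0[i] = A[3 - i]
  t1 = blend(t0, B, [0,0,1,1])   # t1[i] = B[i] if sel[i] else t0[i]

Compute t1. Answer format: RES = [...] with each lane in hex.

RES = [ 0x6a  0x6c  0x57  0xdf ]

  t0: 6a 6c bc 11
  t1: 6a 6c 57 df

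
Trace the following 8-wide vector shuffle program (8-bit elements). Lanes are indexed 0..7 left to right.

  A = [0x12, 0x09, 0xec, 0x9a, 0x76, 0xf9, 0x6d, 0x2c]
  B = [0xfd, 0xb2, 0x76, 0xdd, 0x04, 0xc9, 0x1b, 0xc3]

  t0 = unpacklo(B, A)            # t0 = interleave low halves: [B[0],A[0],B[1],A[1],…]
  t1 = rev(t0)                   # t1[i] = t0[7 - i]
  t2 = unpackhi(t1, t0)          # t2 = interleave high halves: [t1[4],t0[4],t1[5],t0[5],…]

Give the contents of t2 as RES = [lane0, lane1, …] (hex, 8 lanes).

RES = [ 0x09  0x76  0xb2  0xec  0x12  0xdd  0xfd  0x9a ]

  t0: fd 12 b2 09 76 ec dd 9a
  t1: 9a dd ec 76 09 b2 12 fd
  t2: 09 76 b2 ec 12 dd fd 9a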